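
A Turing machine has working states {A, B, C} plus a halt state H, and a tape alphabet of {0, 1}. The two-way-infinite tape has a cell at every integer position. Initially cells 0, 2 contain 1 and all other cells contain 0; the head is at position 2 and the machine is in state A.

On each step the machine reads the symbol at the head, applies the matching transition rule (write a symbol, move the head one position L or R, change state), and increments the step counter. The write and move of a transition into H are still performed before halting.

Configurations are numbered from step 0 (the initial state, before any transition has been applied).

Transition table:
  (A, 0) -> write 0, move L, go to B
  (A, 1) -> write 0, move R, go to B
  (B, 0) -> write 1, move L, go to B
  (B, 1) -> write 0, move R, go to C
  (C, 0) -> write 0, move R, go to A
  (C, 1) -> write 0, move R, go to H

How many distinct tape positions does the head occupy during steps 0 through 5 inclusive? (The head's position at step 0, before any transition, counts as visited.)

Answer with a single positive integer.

Step 1: in state A at pos 2, read 1 -> (A,1)->write 0,move R,goto B. Now: state=B, head=3, tape[-1..4]=010000 (head:     ^)
Step 2: in state B at pos 3, read 0 -> (B,0)->write 1,move L,goto B. Now: state=B, head=2, tape[-1..4]=010010 (head:    ^)
Step 3: in state B at pos 2, read 0 -> (B,0)->write 1,move L,goto B. Now: state=B, head=1, tape[-1..4]=010110 (head:   ^)
Step 4: in state B at pos 1, read 0 -> (B,0)->write 1,move L,goto B. Now: state=B, head=0, tape[-1..4]=011110 (head:  ^)
Step 5: in state B at pos 0, read 1 -> (B,1)->write 0,move R,goto C. Now: state=C, head=1, tape[-1..4]=001110 (head:   ^)
Head positions at steps 0..5: starting at 2, distinct positions visited = {0, 1, 2, 3} -> 4 position(s)

Answer: 4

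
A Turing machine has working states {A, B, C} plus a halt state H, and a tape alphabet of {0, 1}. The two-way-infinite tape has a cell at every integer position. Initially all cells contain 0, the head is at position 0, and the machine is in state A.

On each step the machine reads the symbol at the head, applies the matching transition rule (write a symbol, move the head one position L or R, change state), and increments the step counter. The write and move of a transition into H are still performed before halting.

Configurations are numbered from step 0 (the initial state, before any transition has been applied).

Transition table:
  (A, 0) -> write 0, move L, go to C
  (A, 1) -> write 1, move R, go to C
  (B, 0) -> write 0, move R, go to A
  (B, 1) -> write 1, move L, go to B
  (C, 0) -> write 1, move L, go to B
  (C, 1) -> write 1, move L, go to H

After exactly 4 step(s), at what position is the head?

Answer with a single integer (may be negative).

Answer: 0

Derivation:
Step 1: in state A at pos 0, read 0 -> (A,0)->write 0,move L,goto C. Now: state=C, head=-1, tape[-2..1]=0000 (head:  ^)
Step 2: in state C at pos -1, read 0 -> (C,0)->write 1,move L,goto B. Now: state=B, head=-2, tape[-3..1]=00100 (head:  ^)
Step 3: in state B at pos -2, read 0 -> (B,0)->write 0,move R,goto A. Now: state=A, head=-1, tape[-3..1]=00100 (head:   ^)
Step 4: in state A at pos -1, read 1 -> (A,1)->write 1,move R,goto C. Now: state=C, head=0, tape[-3..1]=00100 (head:    ^)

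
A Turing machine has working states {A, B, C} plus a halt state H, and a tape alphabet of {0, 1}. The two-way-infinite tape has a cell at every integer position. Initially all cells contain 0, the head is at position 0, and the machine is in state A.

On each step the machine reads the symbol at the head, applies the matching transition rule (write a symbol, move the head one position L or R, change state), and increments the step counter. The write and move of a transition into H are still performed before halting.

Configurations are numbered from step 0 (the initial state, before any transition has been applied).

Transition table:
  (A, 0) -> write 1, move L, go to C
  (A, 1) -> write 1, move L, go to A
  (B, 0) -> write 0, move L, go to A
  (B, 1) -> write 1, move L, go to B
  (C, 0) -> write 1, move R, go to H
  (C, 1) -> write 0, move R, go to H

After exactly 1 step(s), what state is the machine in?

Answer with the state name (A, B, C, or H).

Answer: C

Derivation:
Step 1: in state A at pos 0, read 0 -> (A,0)->write 1,move L,goto C. Now: state=C, head=-1, tape[-2..1]=0010 (head:  ^)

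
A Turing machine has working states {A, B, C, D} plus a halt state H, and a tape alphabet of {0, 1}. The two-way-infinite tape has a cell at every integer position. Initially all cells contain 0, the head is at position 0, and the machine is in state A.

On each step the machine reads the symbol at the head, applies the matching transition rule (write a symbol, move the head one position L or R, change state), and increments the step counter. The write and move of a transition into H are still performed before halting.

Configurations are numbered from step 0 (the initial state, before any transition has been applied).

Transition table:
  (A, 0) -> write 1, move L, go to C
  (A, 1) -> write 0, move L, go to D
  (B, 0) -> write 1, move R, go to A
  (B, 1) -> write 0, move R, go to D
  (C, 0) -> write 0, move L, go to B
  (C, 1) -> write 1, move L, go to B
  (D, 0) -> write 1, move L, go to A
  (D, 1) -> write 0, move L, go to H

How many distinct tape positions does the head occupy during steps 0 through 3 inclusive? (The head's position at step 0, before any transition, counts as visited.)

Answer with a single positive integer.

Step 1: in state A at pos 0, read 0 -> (A,0)->write 1,move L,goto C. Now: state=C, head=-1, tape[-2..1]=0010 (head:  ^)
Step 2: in state C at pos -1, read 0 -> (C,0)->write 0,move L,goto B. Now: state=B, head=-2, tape[-3..1]=00010 (head:  ^)
Step 3: in state B at pos -2, read 0 -> (B,0)->write 1,move R,goto A. Now: state=A, head=-1, tape[-3..1]=01010 (head:   ^)
Head positions at steps 0..3: starting at 0, distinct positions visited = {-2, -1, 0} -> 3 position(s)

Answer: 3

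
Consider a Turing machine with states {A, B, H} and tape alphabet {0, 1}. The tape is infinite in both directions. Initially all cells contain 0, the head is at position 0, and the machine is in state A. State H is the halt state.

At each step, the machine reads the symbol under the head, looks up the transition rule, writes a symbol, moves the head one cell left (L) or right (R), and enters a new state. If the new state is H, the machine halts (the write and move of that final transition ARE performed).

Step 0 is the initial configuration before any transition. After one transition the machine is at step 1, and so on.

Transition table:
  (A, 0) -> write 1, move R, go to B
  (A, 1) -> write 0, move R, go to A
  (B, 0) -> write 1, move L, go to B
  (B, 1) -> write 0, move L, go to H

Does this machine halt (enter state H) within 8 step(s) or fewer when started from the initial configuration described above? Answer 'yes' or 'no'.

Answer: yes

Derivation:
Step 1: in state A at pos 0, read 0 -> (A,0)->write 1,move R,goto B. Now: state=B, head=1, tape[-1..2]=0100 (head:   ^)
Step 2: in state B at pos 1, read 0 -> (B,0)->write 1,move L,goto B. Now: state=B, head=0, tape[-1..2]=0110 (head:  ^)
Step 3: in state B at pos 0, read 1 -> (B,1)->write 0,move L,goto H. Now: state=H, head=-1, tape[-2..2]=00010 (head:  ^)
State H reached at step 3; 3 <= 8 -> yes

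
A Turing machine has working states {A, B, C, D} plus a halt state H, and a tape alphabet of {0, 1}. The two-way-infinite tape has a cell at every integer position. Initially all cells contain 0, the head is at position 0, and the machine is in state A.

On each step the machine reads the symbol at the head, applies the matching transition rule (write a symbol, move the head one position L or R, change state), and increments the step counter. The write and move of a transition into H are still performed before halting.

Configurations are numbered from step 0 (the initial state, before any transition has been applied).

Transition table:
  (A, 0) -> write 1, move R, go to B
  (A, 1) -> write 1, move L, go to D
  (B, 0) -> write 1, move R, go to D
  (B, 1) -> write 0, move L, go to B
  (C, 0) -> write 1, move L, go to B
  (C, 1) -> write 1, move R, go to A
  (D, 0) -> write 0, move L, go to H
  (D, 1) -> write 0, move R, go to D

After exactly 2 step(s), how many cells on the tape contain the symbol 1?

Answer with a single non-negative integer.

Answer: 2

Derivation:
Step 1: in state A at pos 0, read 0 -> (A,0)->write 1,move R,goto B. Now: state=B, head=1, tape[-1..2]=0100 (head:   ^)
Step 2: in state B at pos 1, read 0 -> (B,0)->write 1,move R,goto D. Now: state=D, head=2, tape[-1..3]=01100 (head:    ^)
Cells containing 1 after step 2: {0, 1} -> 2 cell(s)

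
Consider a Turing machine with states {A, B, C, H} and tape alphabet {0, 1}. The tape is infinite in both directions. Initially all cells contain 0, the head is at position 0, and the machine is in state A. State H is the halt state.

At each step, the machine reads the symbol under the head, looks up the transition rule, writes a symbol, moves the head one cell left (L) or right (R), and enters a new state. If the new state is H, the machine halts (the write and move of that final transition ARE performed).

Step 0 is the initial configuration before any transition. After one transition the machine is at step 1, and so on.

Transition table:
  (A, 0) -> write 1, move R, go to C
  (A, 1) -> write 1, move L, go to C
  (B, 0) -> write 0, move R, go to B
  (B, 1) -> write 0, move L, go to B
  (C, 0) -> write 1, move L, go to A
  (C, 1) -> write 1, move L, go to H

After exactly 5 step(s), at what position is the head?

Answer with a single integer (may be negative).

Step 1: in state A at pos 0, read 0 -> (A,0)->write 1,move R,goto C. Now: state=C, head=1, tape[-1..2]=0100 (head:   ^)
Step 2: in state C at pos 1, read 0 -> (C,0)->write 1,move L,goto A. Now: state=A, head=0, tape[-1..2]=0110 (head:  ^)
Step 3: in state A at pos 0, read 1 -> (A,1)->write 1,move L,goto C. Now: state=C, head=-1, tape[-2..2]=00110 (head:  ^)
Step 4: in state C at pos -1, read 0 -> (C,0)->write 1,move L,goto A. Now: state=A, head=-2, tape[-3..2]=001110 (head:  ^)
Step 5: in state A at pos -2, read 0 -> (A,0)->write 1,move R,goto C. Now: state=C, head=-1, tape[-3..2]=011110 (head:   ^)

Answer: -1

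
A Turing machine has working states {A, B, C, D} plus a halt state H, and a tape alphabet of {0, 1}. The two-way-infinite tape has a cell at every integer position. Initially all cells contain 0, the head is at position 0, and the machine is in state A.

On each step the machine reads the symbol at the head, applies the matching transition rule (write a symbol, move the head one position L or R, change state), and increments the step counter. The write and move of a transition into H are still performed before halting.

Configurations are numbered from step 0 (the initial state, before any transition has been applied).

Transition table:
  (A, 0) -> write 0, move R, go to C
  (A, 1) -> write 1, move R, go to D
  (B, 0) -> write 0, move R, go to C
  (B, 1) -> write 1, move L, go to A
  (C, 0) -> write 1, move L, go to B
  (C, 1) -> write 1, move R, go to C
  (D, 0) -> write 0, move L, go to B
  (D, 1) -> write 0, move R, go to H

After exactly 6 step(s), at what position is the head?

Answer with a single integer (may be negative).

Step 1: in state A at pos 0, read 0 -> (A,0)->write 0,move R,goto C. Now: state=C, head=1, tape[-1..2]=0000 (head:   ^)
Step 2: in state C at pos 1, read 0 -> (C,0)->write 1,move L,goto B. Now: state=B, head=0, tape[-1..2]=0010 (head:  ^)
Step 3: in state B at pos 0, read 0 -> (B,0)->write 0,move R,goto C. Now: state=C, head=1, tape[-1..2]=0010 (head:   ^)
Step 4: in state C at pos 1, read 1 -> (C,1)->write 1,move R,goto C. Now: state=C, head=2, tape[-1..3]=00100 (head:    ^)
Step 5: in state C at pos 2, read 0 -> (C,0)->write 1,move L,goto B. Now: state=B, head=1, tape[-1..3]=00110 (head:   ^)
Step 6: in state B at pos 1, read 1 -> (B,1)->write 1,move L,goto A. Now: state=A, head=0, tape[-1..3]=00110 (head:  ^)

Answer: 0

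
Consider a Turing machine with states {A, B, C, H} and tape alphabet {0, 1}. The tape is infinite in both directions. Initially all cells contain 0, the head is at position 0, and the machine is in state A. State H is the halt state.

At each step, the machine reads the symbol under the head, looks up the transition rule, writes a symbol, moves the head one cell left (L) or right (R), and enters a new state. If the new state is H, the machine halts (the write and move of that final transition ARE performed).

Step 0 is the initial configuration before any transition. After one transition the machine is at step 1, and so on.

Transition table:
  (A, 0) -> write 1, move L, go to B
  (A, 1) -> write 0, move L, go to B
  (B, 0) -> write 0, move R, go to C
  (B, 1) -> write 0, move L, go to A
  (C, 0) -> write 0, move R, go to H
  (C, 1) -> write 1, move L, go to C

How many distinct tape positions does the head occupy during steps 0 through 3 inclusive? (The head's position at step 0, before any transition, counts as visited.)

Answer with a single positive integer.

Step 1: in state A at pos 0, read 0 -> (A,0)->write 1,move L,goto B. Now: state=B, head=-1, tape[-2..1]=0010 (head:  ^)
Step 2: in state B at pos -1, read 0 -> (B,0)->write 0,move R,goto C. Now: state=C, head=0, tape[-2..1]=0010 (head:   ^)
Step 3: in state C at pos 0, read 1 -> (C,1)->write 1,move L,goto C. Now: state=C, head=-1, tape[-2..1]=0010 (head:  ^)
Head positions at steps 0..3: starting at 0, distinct positions visited = {-1, 0} -> 2 position(s)

Answer: 2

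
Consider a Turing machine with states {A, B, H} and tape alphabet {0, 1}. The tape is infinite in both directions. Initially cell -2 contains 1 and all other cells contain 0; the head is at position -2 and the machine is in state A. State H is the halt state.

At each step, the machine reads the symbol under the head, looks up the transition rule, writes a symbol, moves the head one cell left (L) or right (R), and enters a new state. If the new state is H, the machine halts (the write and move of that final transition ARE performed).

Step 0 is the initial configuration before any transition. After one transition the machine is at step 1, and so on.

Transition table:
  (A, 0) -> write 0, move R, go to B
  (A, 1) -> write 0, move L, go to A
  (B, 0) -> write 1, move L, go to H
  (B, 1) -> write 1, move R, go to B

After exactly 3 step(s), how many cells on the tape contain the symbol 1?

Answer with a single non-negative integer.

Answer: 1

Derivation:
Step 1: in state A at pos -2, read 1 -> (A,1)->write 0,move L,goto A. Now: state=A, head=-3, tape[-4..-1]=0000 (head:  ^)
Step 2: in state A at pos -3, read 0 -> (A,0)->write 0,move R,goto B. Now: state=B, head=-2, tape[-4..-1]=0000 (head:   ^)
Step 3: in state B at pos -2, read 0 -> (B,0)->write 1,move L,goto H. Now: state=H, head=-3, tape[-4..-1]=0010 (head:  ^)
Cells containing 1 after step 3: {-2} -> 1 cell(s)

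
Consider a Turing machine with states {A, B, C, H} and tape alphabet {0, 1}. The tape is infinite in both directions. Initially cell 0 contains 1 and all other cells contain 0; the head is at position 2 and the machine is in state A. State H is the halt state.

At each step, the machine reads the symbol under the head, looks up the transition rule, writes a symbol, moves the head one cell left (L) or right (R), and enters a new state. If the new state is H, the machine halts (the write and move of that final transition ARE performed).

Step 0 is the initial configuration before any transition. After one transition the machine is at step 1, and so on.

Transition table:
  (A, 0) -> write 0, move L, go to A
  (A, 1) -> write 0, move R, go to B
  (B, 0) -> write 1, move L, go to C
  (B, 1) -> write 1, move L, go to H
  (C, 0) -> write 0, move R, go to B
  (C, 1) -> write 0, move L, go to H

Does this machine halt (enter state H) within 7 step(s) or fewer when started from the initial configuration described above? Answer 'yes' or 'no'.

Answer: yes

Derivation:
Step 1: in state A at pos 2, read 0 -> (A,0)->write 0,move L,goto A. Now: state=A, head=1, tape[-1..3]=01000 (head:   ^)
Step 2: in state A at pos 1, read 0 -> (A,0)->write 0,move L,goto A. Now: state=A, head=0, tape[-1..3]=01000 (head:  ^)
Step 3: in state A at pos 0, read 1 -> (A,1)->write 0,move R,goto B. Now: state=B, head=1, tape[-1..3]=00000 (head:   ^)
Step 4: in state B at pos 1, read 0 -> (B,0)->write 1,move L,goto C. Now: state=C, head=0, tape[-1..3]=00100 (head:  ^)
Step 5: in state C at pos 0, read 0 -> (C,0)->write 0,move R,goto B. Now: state=B, head=1, tape[-1..3]=00100 (head:   ^)
Step 6: in state B at pos 1, read 1 -> (B,1)->write 1,move L,goto H. Now: state=H, head=0, tape[-1..3]=00100 (head:  ^)
State H reached at step 6; 6 <= 7 -> yes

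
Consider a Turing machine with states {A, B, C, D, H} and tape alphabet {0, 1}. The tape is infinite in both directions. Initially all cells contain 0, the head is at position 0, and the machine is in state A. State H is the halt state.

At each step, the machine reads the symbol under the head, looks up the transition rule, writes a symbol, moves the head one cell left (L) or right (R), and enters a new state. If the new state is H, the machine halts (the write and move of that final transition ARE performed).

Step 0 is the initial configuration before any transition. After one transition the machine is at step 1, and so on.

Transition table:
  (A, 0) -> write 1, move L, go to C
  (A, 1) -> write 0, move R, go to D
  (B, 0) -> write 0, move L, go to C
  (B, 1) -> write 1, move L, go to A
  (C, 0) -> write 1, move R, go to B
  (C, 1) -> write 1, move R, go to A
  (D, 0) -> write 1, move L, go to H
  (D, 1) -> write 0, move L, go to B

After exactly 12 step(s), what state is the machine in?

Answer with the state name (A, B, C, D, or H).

Step 1: in state A at pos 0, read 0 -> (A,0)->write 1,move L,goto C. Now: state=C, head=-1, tape[-2..1]=0010 (head:  ^)
Step 2: in state C at pos -1, read 0 -> (C,0)->write 1,move R,goto B. Now: state=B, head=0, tape[-2..1]=0110 (head:   ^)
Step 3: in state B at pos 0, read 1 -> (B,1)->write 1,move L,goto A. Now: state=A, head=-1, tape[-2..1]=0110 (head:  ^)
Step 4: in state A at pos -1, read 1 -> (A,1)->write 0,move R,goto D. Now: state=D, head=0, tape[-2..1]=0010 (head:   ^)
Step 5: in state D at pos 0, read 1 -> (D,1)->write 0,move L,goto B. Now: state=B, head=-1, tape[-2..1]=0000 (head:  ^)
Step 6: in state B at pos -1, read 0 -> (B,0)->write 0,move L,goto C. Now: state=C, head=-2, tape[-3..1]=00000 (head:  ^)
Step 7: in state C at pos -2, read 0 -> (C,0)->write 1,move R,goto B. Now: state=B, head=-1, tape[-3..1]=01000 (head:   ^)
Step 8: in state B at pos -1, read 0 -> (B,0)->write 0,move L,goto C. Now: state=C, head=-2, tape[-3..1]=01000 (head:  ^)
Step 9: in state C at pos -2, read 1 -> (C,1)->write 1,move R,goto A. Now: state=A, head=-1, tape[-3..1]=01000 (head:   ^)
Step 10: in state A at pos -1, read 0 -> (A,0)->write 1,move L,goto C. Now: state=C, head=-2, tape[-3..1]=01100 (head:  ^)
Step 11: in state C at pos -2, read 1 -> (C,1)->write 1,move R,goto A. Now: state=A, head=-1, tape[-3..1]=01100 (head:   ^)
Step 12: in state A at pos -1, read 1 -> (A,1)->write 0,move R,goto D. Now: state=D, head=0, tape[-3..1]=01000 (head:    ^)

Answer: D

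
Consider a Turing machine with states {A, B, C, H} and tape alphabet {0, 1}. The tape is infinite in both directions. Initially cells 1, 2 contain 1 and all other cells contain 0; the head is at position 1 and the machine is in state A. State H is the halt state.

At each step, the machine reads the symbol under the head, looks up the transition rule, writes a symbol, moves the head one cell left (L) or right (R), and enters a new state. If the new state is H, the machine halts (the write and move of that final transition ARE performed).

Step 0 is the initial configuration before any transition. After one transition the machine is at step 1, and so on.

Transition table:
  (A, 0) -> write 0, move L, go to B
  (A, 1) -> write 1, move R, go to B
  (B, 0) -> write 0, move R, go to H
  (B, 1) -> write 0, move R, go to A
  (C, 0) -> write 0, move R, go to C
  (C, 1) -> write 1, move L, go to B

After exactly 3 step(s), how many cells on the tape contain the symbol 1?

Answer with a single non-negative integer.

Answer: 1

Derivation:
Step 1: in state A at pos 1, read 1 -> (A,1)->write 1,move R,goto B. Now: state=B, head=2, tape[0..3]=0110 (head:   ^)
Step 2: in state B at pos 2, read 1 -> (B,1)->write 0,move R,goto A. Now: state=A, head=3, tape[0..4]=01000 (head:    ^)
Step 3: in state A at pos 3, read 0 -> (A,0)->write 0,move L,goto B. Now: state=B, head=2, tape[0..4]=01000 (head:   ^)
Cells containing 1 after step 3: {1} -> 1 cell(s)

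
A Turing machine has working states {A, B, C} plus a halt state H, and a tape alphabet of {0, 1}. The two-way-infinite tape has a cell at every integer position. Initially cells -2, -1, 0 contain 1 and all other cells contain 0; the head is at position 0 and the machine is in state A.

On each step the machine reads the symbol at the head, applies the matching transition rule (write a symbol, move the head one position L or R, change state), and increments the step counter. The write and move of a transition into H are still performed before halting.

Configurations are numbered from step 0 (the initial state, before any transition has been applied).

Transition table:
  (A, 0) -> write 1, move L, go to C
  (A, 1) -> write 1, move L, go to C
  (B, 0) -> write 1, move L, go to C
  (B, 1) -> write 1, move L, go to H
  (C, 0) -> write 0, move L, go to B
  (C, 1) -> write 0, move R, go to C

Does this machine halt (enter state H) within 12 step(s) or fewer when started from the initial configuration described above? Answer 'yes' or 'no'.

Answer: yes

Derivation:
Step 1: in state A at pos 0, read 1 -> (A,1)->write 1,move L,goto C. Now: state=C, head=-1, tape[-3..1]=01110 (head:   ^)
Step 2: in state C at pos -1, read 1 -> (C,1)->write 0,move R,goto C. Now: state=C, head=0, tape[-3..1]=01010 (head:    ^)
Step 3: in state C at pos 0, read 1 -> (C,1)->write 0,move R,goto C. Now: state=C, head=1, tape[-3..2]=010000 (head:     ^)
Step 4: in state C at pos 1, read 0 -> (C,0)->write 0,move L,goto B. Now: state=B, head=0, tape[-3..2]=010000 (head:    ^)
Step 5: in state B at pos 0, read 0 -> (B,0)->write 1,move L,goto C. Now: state=C, head=-1, tape[-3..2]=010100 (head:   ^)
Step 6: in state C at pos -1, read 0 -> (C,0)->write 0,move L,goto B. Now: state=B, head=-2, tape[-3..2]=010100 (head:  ^)
Step 7: in state B at pos -2, read 1 -> (B,1)->write 1,move L,goto H. Now: state=H, head=-3, tape[-4..2]=0010100 (head:  ^)
State H reached at step 7; 7 <= 12 -> yes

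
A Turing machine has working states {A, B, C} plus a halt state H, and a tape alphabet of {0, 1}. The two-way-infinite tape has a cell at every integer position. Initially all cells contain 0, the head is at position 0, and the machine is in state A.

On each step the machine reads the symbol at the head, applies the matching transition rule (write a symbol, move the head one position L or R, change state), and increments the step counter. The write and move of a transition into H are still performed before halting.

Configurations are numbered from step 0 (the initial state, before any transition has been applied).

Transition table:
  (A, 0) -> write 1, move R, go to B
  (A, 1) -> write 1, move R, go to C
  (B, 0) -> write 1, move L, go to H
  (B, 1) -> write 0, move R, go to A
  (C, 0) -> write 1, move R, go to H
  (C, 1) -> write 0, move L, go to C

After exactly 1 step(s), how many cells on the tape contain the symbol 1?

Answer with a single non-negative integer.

Answer: 1

Derivation:
Step 1: in state A at pos 0, read 0 -> (A,0)->write 1,move R,goto B. Now: state=B, head=1, tape[-1..2]=0100 (head:   ^)
Cells containing 1 after step 1: {0} -> 1 cell(s)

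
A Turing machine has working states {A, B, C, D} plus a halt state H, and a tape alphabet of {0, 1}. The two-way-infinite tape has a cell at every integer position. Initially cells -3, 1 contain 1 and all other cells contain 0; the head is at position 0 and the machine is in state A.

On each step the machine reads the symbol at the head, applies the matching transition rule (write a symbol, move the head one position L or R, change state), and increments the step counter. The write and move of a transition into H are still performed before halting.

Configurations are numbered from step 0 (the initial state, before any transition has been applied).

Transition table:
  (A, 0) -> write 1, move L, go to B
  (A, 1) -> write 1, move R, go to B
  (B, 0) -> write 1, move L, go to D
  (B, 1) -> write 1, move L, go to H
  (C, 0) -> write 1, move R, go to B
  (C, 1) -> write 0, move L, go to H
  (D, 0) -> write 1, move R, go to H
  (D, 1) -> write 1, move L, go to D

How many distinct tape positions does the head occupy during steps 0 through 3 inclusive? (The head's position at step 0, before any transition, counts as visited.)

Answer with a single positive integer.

Answer: 3

Derivation:
Step 1: in state A at pos 0, read 0 -> (A,0)->write 1,move L,goto B. Now: state=B, head=-1, tape[-4..2]=0100110 (head:    ^)
Step 2: in state B at pos -1, read 0 -> (B,0)->write 1,move L,goto D. Now: state=D, head=-2, tape[-4..2]=0101110 (head:   ^)
Step 3: in state D at pos -2, read 0 -> (D,0)->write 1,move R,goto H. Now: state=H, head=-1, tape[-4..2]=0111110 (head:    ^)
Head positions at steps 0..3: starting at 0, distinct positions visited = {-2, -1, 0} -> 3 position(s)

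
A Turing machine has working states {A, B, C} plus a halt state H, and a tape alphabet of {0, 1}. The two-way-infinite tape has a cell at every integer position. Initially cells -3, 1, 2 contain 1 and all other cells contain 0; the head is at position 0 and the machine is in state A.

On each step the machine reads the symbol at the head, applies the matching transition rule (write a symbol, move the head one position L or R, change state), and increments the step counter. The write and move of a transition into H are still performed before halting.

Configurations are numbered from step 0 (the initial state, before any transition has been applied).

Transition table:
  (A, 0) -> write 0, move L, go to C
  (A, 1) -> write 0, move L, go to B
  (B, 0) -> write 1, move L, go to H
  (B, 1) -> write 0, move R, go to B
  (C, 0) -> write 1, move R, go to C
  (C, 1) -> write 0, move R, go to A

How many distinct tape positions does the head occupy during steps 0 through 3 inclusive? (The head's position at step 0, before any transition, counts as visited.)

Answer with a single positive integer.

Step 1: in state A at pos 0, read 0 -> (A,0)->write 0,move L,goto C. Now: state=C, head=-1, tape[-4..3]=01000110 (head:    ^)
Step 2: in state C at pos -1, read 0 -> (C,0)->write 1,move R,goto C. Now: state=C, head=0, tape[-4..3]=01010110 (head:     ^)
Step 3: in state C at pos 0, read 0 -> (C,0)->write 1,move R,goto C. Now: state=C, head=1, tape[-4..3]=01011110 (head:      ^)
Head positions at steps 0..3: starting at 0, distinct positions visited = {-1, 0, 1} -> 3 position(s)

Answer: 3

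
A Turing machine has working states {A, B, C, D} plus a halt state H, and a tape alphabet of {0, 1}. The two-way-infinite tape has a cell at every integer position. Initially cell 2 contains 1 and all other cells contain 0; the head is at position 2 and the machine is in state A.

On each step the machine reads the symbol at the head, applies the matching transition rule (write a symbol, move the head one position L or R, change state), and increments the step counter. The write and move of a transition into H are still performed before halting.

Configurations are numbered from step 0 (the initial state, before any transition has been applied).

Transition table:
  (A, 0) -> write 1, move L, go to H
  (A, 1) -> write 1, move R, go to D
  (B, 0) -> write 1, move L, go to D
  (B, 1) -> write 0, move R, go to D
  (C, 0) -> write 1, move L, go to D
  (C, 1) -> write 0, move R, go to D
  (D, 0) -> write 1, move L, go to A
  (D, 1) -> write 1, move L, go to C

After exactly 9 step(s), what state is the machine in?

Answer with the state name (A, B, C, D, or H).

Answer: H

Derivation:
Step 1: in state A at pos 2, read 1 -> (A,1)->write 1,move R,goto D. Now: state=D, head=3, tape[1..4]=0100 (head:   ^)
Step 2: in state D at pos 3, read 0 -> (D,0)->write 1,move L,goto A. Now: state=A, head=2, tape[1..4]=0110 (head:  ^)
Step 3: in state A at pos 2, read 1 -> (A,1)->write 1,move R,goto D. Now: state=D, head=3, tape[1..4]=0110 (head:   ^)
Step 4: in state D at pos 3, read 1 -> (D,1)->write 1,move L,goto C. Now: state=C, head=2, tape[1..4]=0110 (head:  ^)
Step 5: in state C at pos 2, read 1 -> (C,1)->write 0,move R,goto D. Now: state=D, head=3, tape[1..4]=0010 (head:   ^)
Step 6: in state D at pos 3, read 1 -> (D,1)->write 1,move L,goto C. Now: state=C, head=2, tape[1..4]=0010 (head:  ^)
Step 7: in state C at pos 2, read 0 -> (C,0)->write 1,move L,goto D. Now: state=D, head=1, tape[0..4]=00110 (head:  ^)
Step 8: in state D at pos 1, read 0 -> (D,0)->write 1,move L,goto A. Now: state=A, head=0, tape[-1..4]=001110 (head:  ^)
Step 9: in state A at pos 0, read 0 -> (A,0)->write 1,move L,goto H. Now: state=H, head=-1, tape[-2..4]=0011110 (head:  ^)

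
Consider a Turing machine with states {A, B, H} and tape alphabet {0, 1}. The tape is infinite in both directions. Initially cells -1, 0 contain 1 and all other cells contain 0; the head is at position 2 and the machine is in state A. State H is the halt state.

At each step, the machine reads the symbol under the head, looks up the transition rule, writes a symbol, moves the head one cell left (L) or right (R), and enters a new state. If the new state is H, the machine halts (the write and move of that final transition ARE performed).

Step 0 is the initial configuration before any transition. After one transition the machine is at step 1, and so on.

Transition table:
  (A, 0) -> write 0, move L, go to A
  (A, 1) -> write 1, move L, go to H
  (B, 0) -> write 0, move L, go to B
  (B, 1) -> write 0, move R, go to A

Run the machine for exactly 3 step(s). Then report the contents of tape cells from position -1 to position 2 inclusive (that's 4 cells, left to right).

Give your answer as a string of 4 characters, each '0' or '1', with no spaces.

Answer: 1100

Derivation:
Step 1: in state A at pos 2, read 0 -> (A,0)->write 0,move L,goto A. Now: state=A, head=1, tape[-2..3]=011000 (head:    ^)
Step 2: in state A at pos 1, read 0 -> (A,0)->write 0,move L,goto A. Now: state=A, head=0, tape[-2..3]=011000 (head:   ^)
Step 3: in state A at pos 0, read 1 -> (A,1)->write 1,move L,goto H. Now: state=H, head=-1, tape[-2..3]=011000 (head:  ^)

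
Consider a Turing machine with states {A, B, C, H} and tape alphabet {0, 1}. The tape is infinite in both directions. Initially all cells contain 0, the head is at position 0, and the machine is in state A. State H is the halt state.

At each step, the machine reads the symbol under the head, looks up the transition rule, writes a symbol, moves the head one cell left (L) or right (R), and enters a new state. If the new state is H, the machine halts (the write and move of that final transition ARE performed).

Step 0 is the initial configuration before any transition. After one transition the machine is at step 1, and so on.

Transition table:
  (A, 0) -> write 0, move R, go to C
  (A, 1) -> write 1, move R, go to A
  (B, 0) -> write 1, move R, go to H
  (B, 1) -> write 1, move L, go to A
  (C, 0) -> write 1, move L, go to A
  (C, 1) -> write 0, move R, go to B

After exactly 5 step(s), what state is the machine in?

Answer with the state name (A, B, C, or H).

Step 1: in state A at pos 0, read 0 -> (A,0)->write 0,move R,goto C. Now: state=C, head=1, tape[-1..2]=0000 (head:   ^)
Step 2: in state C at pos 1, read 0 -> (C,0)->write 1,move L,goto A. Now: state=A, head=0, tape[-1..2]=0010 (head:  ^)
Step 3: in state A at pos 0, read 0 -> (A,0)->write 0,move R,goto C. Now: state=C, head=1, tape[-1..2]=0010 (head:   ^)
Step 4: in state C at pos 1, read 1 -> (C,1)->write 0,move R,goto B. Now: state=B, head=2, tape[-1..3]=00000 (head:    ^)
Step 5: in state B at pos 2, read 0 -> (B,0)->write 1,move R,goto H. Now: state=H, head=3, tape[-1..4]=000100 (head:     ^)

Answer: H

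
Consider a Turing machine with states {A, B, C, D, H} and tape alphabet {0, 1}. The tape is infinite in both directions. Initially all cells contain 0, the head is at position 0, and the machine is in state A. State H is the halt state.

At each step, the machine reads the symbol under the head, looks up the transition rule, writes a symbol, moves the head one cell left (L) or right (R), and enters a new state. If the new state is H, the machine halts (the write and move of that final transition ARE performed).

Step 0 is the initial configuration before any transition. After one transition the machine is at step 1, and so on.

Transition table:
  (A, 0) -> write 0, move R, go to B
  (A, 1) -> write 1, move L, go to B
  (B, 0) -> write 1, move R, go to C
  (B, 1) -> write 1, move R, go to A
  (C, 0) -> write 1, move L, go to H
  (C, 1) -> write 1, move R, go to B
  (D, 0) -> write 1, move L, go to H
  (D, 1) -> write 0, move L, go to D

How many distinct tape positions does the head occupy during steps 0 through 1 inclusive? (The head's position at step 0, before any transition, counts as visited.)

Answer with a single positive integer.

Step 1: in state A at pos 0, read 0 -> (A,0)->write 0,move R,goto B. Now: state=B, head=1, tape[-1..2]=0000 (head:   ^)
Head positions at steps 0..1: starting at 0, distinct positions visited = {0, 1} -> 2 position(s)

Answer: 2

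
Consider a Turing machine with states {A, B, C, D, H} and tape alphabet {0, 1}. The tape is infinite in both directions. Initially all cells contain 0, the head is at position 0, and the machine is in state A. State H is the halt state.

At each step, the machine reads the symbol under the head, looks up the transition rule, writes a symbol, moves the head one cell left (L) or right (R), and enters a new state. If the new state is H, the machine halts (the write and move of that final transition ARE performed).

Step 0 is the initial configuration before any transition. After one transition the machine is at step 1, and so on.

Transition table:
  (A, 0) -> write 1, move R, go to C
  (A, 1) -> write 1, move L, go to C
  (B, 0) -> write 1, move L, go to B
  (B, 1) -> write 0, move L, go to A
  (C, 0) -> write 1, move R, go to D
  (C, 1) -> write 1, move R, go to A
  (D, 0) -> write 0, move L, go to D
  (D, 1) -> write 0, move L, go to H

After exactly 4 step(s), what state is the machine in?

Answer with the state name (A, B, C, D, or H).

Answer: H

Derivation:
Step 1: in state A at pos 0, read 0 -> (A,0)->write 1,move R,goto C. Now: state=C, head=1, tape[-1..2]=0100 (head:   ^)
Step 2: in state C at pos 1, read 0 -> (C,0)->write 1,move R,goto D. Now: state=D, head=2, tape[-1..3]=01100 (head:    ^)
Step 3: in state D at pos 2, read 0 -> (D,0)->write 0,move L,goto D. Now: state=D, head=1, tape[-1..3]=01100 (head:   ^)
Step 4: in state D at pos 1, read 1 -> (D,1)->write 0,move L,goto H. Now: state=H, head=0, tape[-1..3]=01000 (head:  ^)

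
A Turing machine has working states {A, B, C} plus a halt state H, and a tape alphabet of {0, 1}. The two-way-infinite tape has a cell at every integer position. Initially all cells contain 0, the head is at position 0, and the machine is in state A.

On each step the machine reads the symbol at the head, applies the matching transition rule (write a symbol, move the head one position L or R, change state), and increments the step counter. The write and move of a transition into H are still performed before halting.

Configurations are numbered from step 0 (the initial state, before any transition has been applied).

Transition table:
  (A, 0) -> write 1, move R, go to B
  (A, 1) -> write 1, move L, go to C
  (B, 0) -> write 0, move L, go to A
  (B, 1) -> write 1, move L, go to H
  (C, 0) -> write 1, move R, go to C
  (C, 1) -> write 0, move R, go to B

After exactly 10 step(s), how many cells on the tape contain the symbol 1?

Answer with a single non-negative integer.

Answer: 1

Derivation:
Step 1: in state A at pos 0, read 0 -> (A,0)->write 1,move R,goto B. Now: state=B, head=1, tape[-1..2]=0100 (head:   ^)
Step 2: in state B at pos 1, read 0 -> (B,0)->write 0,move L,goto A. Now: state=A, head=0, tape[-1..2]=0100 (head:  ^)
Step 3: in state A at pos 0, read 1 -> (A,1)->write 1,move L,goto C. Now: state=C, head=-1, tape[-2..2]=00100 (head:  ^)
Step 4: in state C at pos -1, read 0 -> (C,0)->write 1,move R,goto C. Now: state=C, head=0, tape[-2..2]=01100 (head:   ^)
Step 5: in state C at pos 0, read 1 -> (C,1)->write 0,move R,goto B. Now: state=B, head=1, tape[-2..2]=01000 (head:    ^)
Step 6: in state B at pos 1, read 0 -> (B,0)->write 0,move L,goto A. Now: state=A, head=0, tape[-2..2]=01000 (head:   ^)
Step 7: in state A at pos 0, read 0 -> (A,0)->write 1,move R,goto B. Now: state=B, head=1, tape[-2..2]=01100 (head:    ^)
Step 8: in state B at pos 1, read 0 -> (B,0)->write 0,move L,goto A. Now: state=A, head=0, tape[-2..2]=01100 (head:   ^)
Step 9: in state A at pos 0, read 1 -> (A,1)->write 1,move L,goto C. Now: state=C, head=-1, tape[-2..2]=01100 (head:  ^)
Step 10: in state C at pos -1, read 1 -> (C,1)->write 0,move R,goto B. Now: state=B, head=0, tape[-2..2]=00100 (head:   ^)
Cells containing 1 after step 10: {0} -> 1 cell(s)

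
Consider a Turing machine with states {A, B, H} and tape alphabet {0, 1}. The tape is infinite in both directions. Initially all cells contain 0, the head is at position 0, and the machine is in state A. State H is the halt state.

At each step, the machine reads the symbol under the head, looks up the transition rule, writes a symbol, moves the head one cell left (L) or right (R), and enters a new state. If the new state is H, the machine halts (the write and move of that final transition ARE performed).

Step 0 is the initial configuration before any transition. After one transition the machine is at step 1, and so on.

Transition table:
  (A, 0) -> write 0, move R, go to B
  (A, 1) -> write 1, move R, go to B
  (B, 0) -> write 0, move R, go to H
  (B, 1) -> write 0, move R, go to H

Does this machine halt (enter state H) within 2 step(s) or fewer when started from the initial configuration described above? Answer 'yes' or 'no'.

Answer: yes

Derivation:
Step 1: in state A at pos 0, read 0 -> (A,0)->write 0,move R,goto B. Now: state=B, head=1, tape[-1..2]=0000 (head:   ^)
Step 2: in state B at pos 1, read 0 -> (B,0)->write 0,move R,goto H. Now: state=H, head=2, tape[-1..3]=00000 (head:    ^)
State H reached at step 2; 2 <= 2 -> yes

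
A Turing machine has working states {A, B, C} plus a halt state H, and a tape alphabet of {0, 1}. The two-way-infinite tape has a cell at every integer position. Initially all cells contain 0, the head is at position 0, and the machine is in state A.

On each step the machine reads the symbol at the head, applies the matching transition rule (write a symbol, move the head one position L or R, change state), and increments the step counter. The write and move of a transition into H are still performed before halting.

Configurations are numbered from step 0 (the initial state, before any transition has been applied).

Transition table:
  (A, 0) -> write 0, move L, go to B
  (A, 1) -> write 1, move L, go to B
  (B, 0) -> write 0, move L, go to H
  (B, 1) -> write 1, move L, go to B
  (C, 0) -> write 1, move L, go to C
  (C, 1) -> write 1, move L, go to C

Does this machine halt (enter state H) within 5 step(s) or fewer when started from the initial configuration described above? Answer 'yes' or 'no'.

Step 1: in state A at pos 0, read 0 -> (A,0)->write 0,move L,goto B. Now: state=B, head=-1, tape[-2..1]=0000 (head:  ^)
Step 2: in state B at pos -1, read 0 -> (B,0)->write 0,move L,goto H. Now: state=H, head=-2, tape[-3..1]=00000 (head:  ^)
State H reached at step 2; 2 <= 5 -> yes

Answer: yes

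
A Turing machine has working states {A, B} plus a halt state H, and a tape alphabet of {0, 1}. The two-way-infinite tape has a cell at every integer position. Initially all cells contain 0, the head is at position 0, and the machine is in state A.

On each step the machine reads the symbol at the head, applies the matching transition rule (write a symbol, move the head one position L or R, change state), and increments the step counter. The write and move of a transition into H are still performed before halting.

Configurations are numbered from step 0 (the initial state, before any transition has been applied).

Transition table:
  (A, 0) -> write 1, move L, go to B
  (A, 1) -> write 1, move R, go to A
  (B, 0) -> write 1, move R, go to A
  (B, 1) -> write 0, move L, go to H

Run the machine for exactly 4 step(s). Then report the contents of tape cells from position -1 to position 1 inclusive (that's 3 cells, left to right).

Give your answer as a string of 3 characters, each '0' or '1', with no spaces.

Answer: 111

Derivation:
Step 1: in state A at pos 0, read 0 -> (A,0)->write 1,move L,goto B. Now: state=B, head=-1, tape[-2..1]=0010 (head:  ^)
Step 2: in state B at pos -1, read 0 -> (B,0)->write 1,move R,goto A. Now: state=A, head=0, tape[-2..1]=0110 (head:   ^)
Step 3: in state A at pos 0, read 1 -> (A,1)->write 1,move R,goto A. Now: state=A, head=1, tape[-2..2]=01100 (head:    ^)
Step 4: in state A at pos 1, read 0 -> (A,0)->write 1,move L,goto B. Now: state=B, head=0, tape[-2..2]=01110 (head:   ^)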